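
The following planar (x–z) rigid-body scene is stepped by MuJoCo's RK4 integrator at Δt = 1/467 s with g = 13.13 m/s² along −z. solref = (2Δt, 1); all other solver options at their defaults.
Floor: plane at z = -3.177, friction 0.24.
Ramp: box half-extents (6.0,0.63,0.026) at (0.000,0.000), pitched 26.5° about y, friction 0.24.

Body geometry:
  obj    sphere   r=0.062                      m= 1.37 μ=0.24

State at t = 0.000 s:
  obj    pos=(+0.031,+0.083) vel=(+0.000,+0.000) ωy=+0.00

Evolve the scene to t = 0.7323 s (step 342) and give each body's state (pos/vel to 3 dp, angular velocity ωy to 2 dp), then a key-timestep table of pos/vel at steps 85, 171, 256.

State at t = 0.7323 s:
  obj    pos=(+1.035,-0.418) vel=(+2.743,-1.367) ωy=+49.42

Key-timestep trajectory:
   step    t(s)  obj.x    obj.z    obj.vx   obj.vz 
     85  0.1820   +0.093  +0.052  +0.682  -0.340
    171  0.3662   +0.282  -0.042  +1.371  -0.684
    256  0.5482   +0.594  -0.198  +2.053  -1.024


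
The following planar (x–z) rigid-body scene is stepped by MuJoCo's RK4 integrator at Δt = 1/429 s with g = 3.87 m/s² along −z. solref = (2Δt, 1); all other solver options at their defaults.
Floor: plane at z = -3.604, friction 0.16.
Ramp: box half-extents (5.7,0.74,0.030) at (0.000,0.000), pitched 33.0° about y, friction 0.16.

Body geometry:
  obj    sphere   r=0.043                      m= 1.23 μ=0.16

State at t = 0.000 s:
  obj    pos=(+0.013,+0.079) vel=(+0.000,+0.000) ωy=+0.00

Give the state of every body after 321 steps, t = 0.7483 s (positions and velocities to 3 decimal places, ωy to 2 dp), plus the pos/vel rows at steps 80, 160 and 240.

State at t = 0.7483 s:
  obj    pos=(+0.386,-0.163) vel=(+0.995,-0.652) ωy=+22.54

Key-timestep trajectory:
   step    t(s)  obj.x    obj.z    obj.vx   obj.vz 
     80  0.1865   +0.036  +0.064  +0.248  -0.162
    160  0.3730   +0.106  +0.019  +0.495  -0.326
    240  0.5594   +0.221  -0.057  +0.747  -0.481


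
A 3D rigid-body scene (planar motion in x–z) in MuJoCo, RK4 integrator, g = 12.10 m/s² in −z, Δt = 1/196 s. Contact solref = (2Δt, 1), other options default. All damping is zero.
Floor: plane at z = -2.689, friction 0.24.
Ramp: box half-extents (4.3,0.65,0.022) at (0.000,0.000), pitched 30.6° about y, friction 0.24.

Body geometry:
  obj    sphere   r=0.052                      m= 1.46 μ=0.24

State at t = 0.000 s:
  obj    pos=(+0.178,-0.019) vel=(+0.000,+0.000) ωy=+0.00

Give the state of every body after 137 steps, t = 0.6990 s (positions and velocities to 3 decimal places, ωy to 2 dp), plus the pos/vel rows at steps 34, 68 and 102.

State at t = 0.6990 s:
  obj    pos=(+1.103,-0.566) vel=(+2.647,-1.566) ωy=+59.12

Key-timestep trajectory:
   step    t(s)  obj.x    obj.z    obj.vx   obj.vz 
     34  0.1735   +0.235  -0.053  +0.657  -0.389
     68  0.3469   +0.406  -0.154  +1.314  -0.777
    102  0.5204   +0.691  -0.323  +1.971  -1.166


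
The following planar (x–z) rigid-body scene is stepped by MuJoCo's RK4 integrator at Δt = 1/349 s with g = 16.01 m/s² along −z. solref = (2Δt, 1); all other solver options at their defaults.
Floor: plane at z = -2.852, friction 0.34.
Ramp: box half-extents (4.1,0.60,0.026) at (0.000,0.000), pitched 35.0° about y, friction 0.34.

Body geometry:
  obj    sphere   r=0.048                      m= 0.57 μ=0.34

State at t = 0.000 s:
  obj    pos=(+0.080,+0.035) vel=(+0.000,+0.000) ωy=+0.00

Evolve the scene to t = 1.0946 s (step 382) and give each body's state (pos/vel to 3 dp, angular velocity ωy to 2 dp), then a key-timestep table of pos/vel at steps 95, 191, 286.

State at t = 1.0946 s:
  obj    pos=(+3.299,-2.219) vel=(+5.881,-4.118) ωy=+149.55

Key-timestep trajectory:
   step    t(s)  obj.x    obj.z    obj.vx   obj.vz 
     95  0.2722   +0.279  -0.105  +1.463  -1.024
    191  0.5473   +0.885  -0.529  +2.941  -2.059
    286  0.8195   +1.884  -1.229  +4.403  -3.083


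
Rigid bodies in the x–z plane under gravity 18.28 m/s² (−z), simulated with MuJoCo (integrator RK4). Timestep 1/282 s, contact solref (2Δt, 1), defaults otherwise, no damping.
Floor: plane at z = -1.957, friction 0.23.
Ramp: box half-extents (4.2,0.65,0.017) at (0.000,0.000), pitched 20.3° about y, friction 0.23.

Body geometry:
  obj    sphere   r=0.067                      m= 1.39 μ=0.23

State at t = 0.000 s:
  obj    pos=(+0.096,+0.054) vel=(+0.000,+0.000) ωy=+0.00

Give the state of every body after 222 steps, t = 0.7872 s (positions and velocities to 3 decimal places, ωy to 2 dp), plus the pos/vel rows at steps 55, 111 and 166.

State at t = 0.7872 s:
  obj    pos=(+1.413,-0.433) vel=(+3.345,-1.237) ωy=+53.22

Key-timestep trajectory:
   step    t(s)  obj.x    obj.z    obj.vx   obj.vz 
     55  0.1950   +0.177  +0.024  +0.829  -0.307
    111  0.3936   +0.425  -0.068  +1.672  -0.619
    166  0.5887   +0.832  -0.218  +2.501  -0.925


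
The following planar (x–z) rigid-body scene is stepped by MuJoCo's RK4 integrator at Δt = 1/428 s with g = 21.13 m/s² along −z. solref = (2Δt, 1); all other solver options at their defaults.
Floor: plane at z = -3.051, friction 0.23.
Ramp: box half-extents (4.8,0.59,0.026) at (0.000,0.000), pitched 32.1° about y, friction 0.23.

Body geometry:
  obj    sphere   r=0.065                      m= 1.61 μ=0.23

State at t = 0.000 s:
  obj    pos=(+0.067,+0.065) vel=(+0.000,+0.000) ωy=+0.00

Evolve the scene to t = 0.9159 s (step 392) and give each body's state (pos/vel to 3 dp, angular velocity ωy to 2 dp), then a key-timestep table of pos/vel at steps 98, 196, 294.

State at t = 0.9159 s:
  obj    pos=(+2.917,-1.722) vel=(+6.223,-3.904) ωy=+112.99

Key-timestep trajectory:
   step    t(s)  obj.x    obj.z    obj.vx   obj.vz 
     98  0.2290   +0.245  -0.046  +1.556  -0.976
    196  0.4579   +0.780  -0.382  +3.112  -1.952
    294  0.6869   +1.670  -0.940  +4.667  -2.928


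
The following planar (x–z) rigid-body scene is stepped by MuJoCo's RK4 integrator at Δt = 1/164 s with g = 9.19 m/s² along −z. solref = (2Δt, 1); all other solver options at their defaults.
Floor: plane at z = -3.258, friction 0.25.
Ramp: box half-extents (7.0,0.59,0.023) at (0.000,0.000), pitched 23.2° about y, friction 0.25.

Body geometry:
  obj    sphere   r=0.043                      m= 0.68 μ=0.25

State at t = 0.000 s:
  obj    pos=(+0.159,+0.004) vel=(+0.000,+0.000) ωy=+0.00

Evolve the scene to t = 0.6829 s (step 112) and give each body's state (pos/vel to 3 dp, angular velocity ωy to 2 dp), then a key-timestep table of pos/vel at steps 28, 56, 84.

State at t = 0.6829 s:
  obj    pos=(+0.713,-0.234) vel=(+1.623,-0.696) ωy=+41.06

Key-timestep trajectory:
   step    t(s)  obj.x    obj.z    obj.vx   obj.vz 
     28  0.1707   +0.194  -0.011  +0.406  -0.174
     56  0.3415   +0.298  -0.056  +0.812  -0.348
     84  0.5122   +0.471  -0.130  +1.217  -0.522


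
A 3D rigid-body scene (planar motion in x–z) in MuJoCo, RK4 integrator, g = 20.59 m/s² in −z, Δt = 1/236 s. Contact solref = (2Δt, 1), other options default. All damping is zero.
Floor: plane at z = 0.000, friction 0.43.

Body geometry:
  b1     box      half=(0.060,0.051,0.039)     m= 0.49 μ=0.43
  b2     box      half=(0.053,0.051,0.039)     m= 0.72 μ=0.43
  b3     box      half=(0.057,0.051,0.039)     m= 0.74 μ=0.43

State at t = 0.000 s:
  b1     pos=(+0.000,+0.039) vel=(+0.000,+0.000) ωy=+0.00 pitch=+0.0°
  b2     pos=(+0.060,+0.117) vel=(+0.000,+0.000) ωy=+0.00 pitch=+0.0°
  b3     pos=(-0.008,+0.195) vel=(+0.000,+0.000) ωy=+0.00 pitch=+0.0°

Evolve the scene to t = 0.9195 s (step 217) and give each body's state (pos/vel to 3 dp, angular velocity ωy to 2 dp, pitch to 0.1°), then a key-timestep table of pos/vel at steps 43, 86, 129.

State at t = 0.9195 s:
  b1     pos=(+0.000,+0.039) vel=(+0.000,+0.000) ωy=+0.00 pitch=+0.0°
  b2     pos=(+0.111,+0.053) vel=(+0.000,+0.000) ωy=+0.00 pitch=+90.0°
  b3     pos=(-0.152,+0.039) vel=(+0.000,+0.000) ωy=+0.00 pitch=+180.0°

Key-timestep trajectory:
   step    t(s)  b1.x    b1.z    b1.vx   b1.vz   b2.x    b2.z    b2.vx   b2.vz   b3.x    b3.z    b3.vx   b3.vz 
     43  0.1822   +0.000  +0.039  +0.000  +0.000   +0.060  +0.117  +0.004  +0.000   -0.071  +0.133  -0.816  -0.141
     86  0.3644   +0.000  +0.039  +0.000  +0.000   +0.064  +0.117  +0.069  -0.007   -0.152  +0.039  +0.000  +0.001
    129  0.5466   +0.000  +0.039  +0.000  +0.000   +0.114  +0.050  +0.632  -0.647   -0.152  +0.039  +0.000  +0.000


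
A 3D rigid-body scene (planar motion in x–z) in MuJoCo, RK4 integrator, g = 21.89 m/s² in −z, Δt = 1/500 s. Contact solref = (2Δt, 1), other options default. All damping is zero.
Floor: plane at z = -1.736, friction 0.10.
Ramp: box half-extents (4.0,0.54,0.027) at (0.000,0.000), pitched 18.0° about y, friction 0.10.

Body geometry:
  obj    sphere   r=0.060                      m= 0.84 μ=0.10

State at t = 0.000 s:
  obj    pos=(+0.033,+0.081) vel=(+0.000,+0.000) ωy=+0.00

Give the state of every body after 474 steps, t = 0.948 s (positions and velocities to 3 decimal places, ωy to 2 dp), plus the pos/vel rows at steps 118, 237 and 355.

State at t = 0.948 s:
  obj    pos=(+2.098,-0.590) vel=(+4.356,-1.416) ωy=+76.33

Key-timestep trajectory:
   step    t(s)  obj.x    obj.z    obj.vx   obj.vz 
    118  0.2360   +0.161  +0.039  +1.085  -0.352
    237  0.4740   +0.549  -0.087  +2.178  -0.708
    355  0.7100   +1.191  -0.296  +3.263  -1.060


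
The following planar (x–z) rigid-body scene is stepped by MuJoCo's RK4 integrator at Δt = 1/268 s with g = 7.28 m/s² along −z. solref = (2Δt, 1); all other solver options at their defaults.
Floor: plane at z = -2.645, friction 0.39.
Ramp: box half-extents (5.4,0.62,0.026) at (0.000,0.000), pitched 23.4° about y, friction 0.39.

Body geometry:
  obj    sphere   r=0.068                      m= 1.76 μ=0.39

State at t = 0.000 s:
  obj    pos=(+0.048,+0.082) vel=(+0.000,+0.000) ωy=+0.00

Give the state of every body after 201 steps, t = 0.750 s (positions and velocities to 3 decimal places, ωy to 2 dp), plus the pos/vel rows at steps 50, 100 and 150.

State at t = 0.750 s:
  obj    pos=(+0.581,-0.149) vel=(+1.422,-0.615) ωy=+22.77

Key-timestep trajectory:
   step    t(s)  obj.x    obj.z    obj.vx   obj.vz 
     50  0.1866   +0.081  +0.067  +0.354  -0.153
    100  0.3731   +0.180  +0.025  +0.707  -0.306
    150  0.5597   +0.345  -0.047  +1.061  -0.459


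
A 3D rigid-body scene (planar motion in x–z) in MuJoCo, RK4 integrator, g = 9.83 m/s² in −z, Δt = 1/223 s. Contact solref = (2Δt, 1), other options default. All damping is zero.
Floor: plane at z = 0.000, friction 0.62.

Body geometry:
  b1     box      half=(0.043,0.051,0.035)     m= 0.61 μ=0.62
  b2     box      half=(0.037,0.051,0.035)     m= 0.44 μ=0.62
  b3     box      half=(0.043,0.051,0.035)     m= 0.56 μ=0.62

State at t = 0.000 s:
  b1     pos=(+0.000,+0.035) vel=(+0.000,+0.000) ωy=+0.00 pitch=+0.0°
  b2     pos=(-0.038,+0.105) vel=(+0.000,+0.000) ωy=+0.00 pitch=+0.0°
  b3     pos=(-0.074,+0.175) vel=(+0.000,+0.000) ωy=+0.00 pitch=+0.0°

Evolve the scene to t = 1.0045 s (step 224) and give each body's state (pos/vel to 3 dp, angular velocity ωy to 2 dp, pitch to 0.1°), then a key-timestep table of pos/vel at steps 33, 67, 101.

State at t = 1.0045 s:
  b1     pos=(+0.000,+0.035) vel=(+0.000,+0.000) ωy=+0.00 pitch=+0.0°
  b2     pos=(-0.085,+0.037) vel=(+0.000,+0.000) ωy=+0.00 pitch=-90.0°
  b3     pos=(-0.268,+0.035) vel=(+0.000,+0.000) ωy=+0.00 pitch=+180.0°

Key-timestep trajectory:
   step    t(s)  b1.x    b1.z    b1.vx   b1.vz   b2.x    b2.z    b2.vx   b2.vz   b3.x    b3.z    b3.vx   b3.vz 
     33  0.1480   +0.000  +0.035  +0.001  +0.000   -0.046  +0.105  -0.128  -0.010   -0.097  +0.165  -0.344  -0.196
     67  0.3004   +0.000  +0.035  +0.000  +0.000   -0.081  +0.073  -0.283  -0.715   -0.170  +0.057  -0.512  -1.401
    101  0.4529   +0.000  +0.035  +0.000  +0.000   -0.085  +0.037  +0.006  +0.007   -0.235  +0.054  -0.354  -0.086


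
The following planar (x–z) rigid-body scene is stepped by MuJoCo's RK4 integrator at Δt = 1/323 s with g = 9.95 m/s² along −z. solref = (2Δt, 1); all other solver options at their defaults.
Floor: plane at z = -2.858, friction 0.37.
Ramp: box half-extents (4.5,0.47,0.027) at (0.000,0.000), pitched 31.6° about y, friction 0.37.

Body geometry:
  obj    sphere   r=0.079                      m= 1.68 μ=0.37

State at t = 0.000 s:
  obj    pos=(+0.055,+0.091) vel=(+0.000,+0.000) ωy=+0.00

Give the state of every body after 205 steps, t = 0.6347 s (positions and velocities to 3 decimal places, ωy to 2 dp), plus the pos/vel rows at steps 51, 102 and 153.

State at t = 0.6347 s:
  obj    pos=(+0.694,-0.302) vel=(+2.013,-1.239) ωy=+29.91

Key-timestep trajectory:
   step    t(s)  obj.x    obj.z    obj.vx   obj.vz 
     51  0.1579   +0.094  +0.066  +0.501  -0.308
    102  0.3158   +0.213  -0.007  +1.002  -0.616
    153  0.4737   +0.411  -0.128  +1.503  -0.924


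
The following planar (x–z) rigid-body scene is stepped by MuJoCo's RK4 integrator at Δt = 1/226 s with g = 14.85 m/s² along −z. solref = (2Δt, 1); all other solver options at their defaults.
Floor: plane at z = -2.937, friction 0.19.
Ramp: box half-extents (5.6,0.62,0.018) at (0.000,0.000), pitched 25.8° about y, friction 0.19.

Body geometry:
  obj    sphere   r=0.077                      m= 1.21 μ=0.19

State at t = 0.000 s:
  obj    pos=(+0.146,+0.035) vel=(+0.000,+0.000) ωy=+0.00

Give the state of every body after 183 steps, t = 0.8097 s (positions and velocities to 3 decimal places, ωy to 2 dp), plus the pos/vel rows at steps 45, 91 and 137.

State at t = 0.8097 s:
  obj    pos=(+1.509,-0.624) vel=(+3.366,-1.627) ωy=+48.53

Key-timestep trajectory:
   step    t(s)  obj.x    obj.z    obj.vx   obj.vz 
     45  0.1991   +0.228  -0.005  +0.828  -0.400
     91  0.4027   +0.483  -0.128  +1.674  -0.809
    137  0.6062   +0.910  -0.334  +2.520  -1.218


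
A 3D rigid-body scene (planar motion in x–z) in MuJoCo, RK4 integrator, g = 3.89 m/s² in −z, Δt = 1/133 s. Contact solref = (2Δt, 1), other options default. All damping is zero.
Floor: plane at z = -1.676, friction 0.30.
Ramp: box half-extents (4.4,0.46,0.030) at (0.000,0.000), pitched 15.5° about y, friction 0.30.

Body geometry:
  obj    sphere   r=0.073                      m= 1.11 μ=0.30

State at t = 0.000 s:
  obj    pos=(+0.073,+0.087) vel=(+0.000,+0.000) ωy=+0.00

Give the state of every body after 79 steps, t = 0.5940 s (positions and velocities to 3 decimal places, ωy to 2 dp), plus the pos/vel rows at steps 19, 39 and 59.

State at t = 0.5940 s:
  obj    pos=(+0.199,+0.052) vel=(+0.425,-0.118) ωy=+6.04

Key-timestep trajectory:
   step    t(s)  obj.x    obj.z    obj.vx   obj.vz 
     19  0.1429   +0.080  +0.085  +0.102  -0.028
     39  0.2932   +0.104  +0.078  +0.210  -0.058
     59  0.4436   +0.143  +0.067  +0.317  -0.088


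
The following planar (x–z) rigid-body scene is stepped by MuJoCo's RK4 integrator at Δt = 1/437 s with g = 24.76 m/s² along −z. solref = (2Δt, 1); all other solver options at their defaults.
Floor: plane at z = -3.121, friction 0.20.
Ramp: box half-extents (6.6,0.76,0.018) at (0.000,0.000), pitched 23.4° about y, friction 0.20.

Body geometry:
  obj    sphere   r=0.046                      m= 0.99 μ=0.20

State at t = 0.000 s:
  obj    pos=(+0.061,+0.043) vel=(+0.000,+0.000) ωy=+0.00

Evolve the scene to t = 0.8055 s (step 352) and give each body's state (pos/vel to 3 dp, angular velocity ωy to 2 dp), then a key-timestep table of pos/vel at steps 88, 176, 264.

State at t = 0.8055 s:
  obj    pos=(+2.152,-0.862) vel=(+5.193,-2.247) ωy=+122.98

Key-timestep trajectory:
   step    t(s)  obj.x    obj.z    obj.vx   obj.vz 
     88  0.2014   +0.192  -0.013  +1.298  -0.562
    176  0.4027   +0.584  -0.183  +2.596  -1.124
    264  0.6041   +1.238  -0.466  +3.894  -1.685


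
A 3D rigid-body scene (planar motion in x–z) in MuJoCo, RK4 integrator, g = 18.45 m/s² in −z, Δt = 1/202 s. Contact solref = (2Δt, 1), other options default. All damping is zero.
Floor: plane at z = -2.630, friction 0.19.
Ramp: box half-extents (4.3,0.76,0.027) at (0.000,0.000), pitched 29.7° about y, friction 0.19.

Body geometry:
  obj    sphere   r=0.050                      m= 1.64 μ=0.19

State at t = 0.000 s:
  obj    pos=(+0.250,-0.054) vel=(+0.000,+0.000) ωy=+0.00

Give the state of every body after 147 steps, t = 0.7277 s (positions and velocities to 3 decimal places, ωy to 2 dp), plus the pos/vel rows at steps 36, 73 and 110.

State at t = 0.7277 s:
  obj    pos=(+1.752,-0.911) vel=(+4.128,-2.355) ωy=+95.00

Key-timestep trajectory:
   step    t(s)  obj.x    obj.z    obj.vx   obj.vz 
     36  0.1782   +0.340  -0.105  +1.011  -0.577
     73  0.3614   +0.621  -0.265  +2.050  -1.169
    110  0.5446   +1.091  -0.534  +3.089  -1.762


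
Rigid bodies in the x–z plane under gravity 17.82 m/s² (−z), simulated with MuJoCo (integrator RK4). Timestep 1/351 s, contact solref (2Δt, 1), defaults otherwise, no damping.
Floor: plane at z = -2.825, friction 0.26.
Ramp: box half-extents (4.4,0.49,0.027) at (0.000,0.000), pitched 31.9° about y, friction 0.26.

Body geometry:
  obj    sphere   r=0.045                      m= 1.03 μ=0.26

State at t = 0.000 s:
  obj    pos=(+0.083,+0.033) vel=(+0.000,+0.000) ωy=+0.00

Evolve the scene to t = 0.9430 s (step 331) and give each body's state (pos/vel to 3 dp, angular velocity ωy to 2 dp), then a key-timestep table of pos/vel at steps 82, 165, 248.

State at t = 0.9430 s:
  obj    pos=(+2.622,-1.548) vel=(+5.385,-3.352) ωy=+140.93

Key-timestep trajectory:
   step    t(s)  obj.x    obj.z    obj.vx   obj.vz 
     82  0.2336   +0.239  -0.064  +1.334  -0.831
    165  0.4701   +0.714  -0.360  +2.685  -1.671
    248  0.7066   +1.509  -0.854  +4.035  -2.512


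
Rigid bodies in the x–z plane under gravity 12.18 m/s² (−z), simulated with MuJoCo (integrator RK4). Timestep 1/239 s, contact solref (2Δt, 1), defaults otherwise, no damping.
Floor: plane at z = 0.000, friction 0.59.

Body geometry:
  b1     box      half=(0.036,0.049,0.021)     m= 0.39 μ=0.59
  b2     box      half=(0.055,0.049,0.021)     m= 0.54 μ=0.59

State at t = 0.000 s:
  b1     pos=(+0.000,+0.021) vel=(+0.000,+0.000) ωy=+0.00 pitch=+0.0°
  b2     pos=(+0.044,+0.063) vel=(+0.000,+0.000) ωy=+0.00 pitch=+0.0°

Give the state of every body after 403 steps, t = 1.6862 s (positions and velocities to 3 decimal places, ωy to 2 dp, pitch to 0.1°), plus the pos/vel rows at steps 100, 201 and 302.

State at t = 1.6862 s:
  b1     pos=(-0.001,+0.021) vel=(+0.000,+0.000) ωy=+0.00 pitch=+0.0°
  b2     pos=(+0.055,+0.052) vel=(+0.000,+0.000) ωy=-0.01 pitch=+41.3°

Key-timestep trajectory:
   step    t(s)  b1.x    b1.z    b1.vx   b1.vz   b2.x    b2.z    b2.vx   b2.vz 
    100  0.4184   +0.000  +0.021  -0.001  +0.000   +0.055  +0.053  +0.000  +0.000
    201  0.8410   -0.001  +0.021  +0.000  +0.000   +0.055  +0.052  +0.000  +0.000
    302  1.2636   -0.001  +0.021  +0.000  +0.000   +0.055  +0.052  +0.000  +0.000


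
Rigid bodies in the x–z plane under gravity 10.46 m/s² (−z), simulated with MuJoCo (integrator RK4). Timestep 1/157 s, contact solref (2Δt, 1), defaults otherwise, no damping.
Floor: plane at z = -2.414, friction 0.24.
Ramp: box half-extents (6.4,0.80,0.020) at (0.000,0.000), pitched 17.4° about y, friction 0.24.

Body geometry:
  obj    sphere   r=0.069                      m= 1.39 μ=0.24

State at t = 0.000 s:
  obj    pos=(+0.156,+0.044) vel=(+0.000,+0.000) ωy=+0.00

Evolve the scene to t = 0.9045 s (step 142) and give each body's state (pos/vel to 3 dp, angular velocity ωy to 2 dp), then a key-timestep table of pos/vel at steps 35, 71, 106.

State at t = 0.9045 s:
  obj    pos=(+1.028,-0.229) vel=(+1.928,-0.604) ωy=+29.28

Key-timestep trajectory:
   step    t(s)  obj.x    obj.z    obj.vx   obj.vz 
     35  0.2229   +0.209  +0.028  +0.475  -0.149
     71  0.4522   +0.374  -0.024  +0.964  -0.302
    106  0.6752   +0.642  -0.108  +1.440  -0.451


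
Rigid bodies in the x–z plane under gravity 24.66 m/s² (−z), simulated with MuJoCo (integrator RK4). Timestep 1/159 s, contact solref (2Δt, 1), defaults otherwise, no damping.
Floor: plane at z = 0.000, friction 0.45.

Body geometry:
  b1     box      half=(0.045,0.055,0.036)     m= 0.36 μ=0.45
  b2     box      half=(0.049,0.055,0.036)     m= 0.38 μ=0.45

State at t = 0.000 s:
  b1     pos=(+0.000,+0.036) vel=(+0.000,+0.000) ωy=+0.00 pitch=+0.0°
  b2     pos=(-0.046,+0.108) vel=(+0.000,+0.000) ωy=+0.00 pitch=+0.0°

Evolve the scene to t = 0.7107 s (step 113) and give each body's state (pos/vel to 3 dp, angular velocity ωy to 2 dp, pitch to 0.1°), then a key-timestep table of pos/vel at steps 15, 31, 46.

State at t = 0.7107 s:
  b1     pos=(+0.000,+0.036) vel=(+0.000,+0.000) ωy=+0.00 pitch=+0.0°
  b2     pos=(-0.095,+0.049) vel=(+0.000,+0.000) ωy=+0.00 pitch=-90.0°

Key-timestep trajectory:
   step    t(s)  b1.x    b1.z    b1.vx   b1.vz   b2.x    b2.z    b2.vx   b2.vz 
     15  0.0943   +0.000  +0.036  +0.000  +0.001   -0.048  +0.108  -0.052  -0.003
     31  0.1950   +0.000  +0.036  +0.001  +0.000   -0.063  +0.103  -0.311  -0.176
     46  0.2893   +0.000  +0.036  +0.000  +0.000   -0.098  +0.045  +0.019  +0.186


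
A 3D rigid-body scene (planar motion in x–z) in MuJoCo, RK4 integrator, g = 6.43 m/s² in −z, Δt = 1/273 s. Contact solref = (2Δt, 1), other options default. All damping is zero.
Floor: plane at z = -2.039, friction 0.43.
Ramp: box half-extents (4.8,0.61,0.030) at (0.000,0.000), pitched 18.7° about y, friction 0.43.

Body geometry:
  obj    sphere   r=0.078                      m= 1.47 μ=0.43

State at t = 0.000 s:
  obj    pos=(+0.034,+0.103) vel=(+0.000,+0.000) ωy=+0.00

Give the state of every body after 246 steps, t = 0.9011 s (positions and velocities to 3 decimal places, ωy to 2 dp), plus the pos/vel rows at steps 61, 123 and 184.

State at t = 0.9011 s:
  obj    pos=(+0.600,-0.089) vel=(+1.257,-0.425) ωy=+17.01

Key-timestep trajectory:
   step    t(s)  obj.x    obj.z    obj.vx   obj.vz 
     61  0.2234   +0.069  +0.091  +0.312  -0.106
    123  0.4505   +0.176  +0.055  +0.628  -0.213
    184  0.6740   +0.351  -0.005  +0.940  -0.318


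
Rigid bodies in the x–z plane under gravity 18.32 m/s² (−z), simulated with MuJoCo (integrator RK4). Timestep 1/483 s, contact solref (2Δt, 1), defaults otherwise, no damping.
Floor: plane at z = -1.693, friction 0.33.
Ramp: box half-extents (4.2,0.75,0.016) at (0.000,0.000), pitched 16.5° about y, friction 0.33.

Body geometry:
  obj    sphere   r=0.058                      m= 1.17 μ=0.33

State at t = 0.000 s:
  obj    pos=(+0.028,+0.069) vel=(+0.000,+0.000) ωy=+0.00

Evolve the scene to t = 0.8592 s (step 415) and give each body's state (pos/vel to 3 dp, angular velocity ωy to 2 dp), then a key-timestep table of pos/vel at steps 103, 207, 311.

State at t = 0.8592 s:
  obj    pos=(+1.343,-0.321) vel=(+3.062,-0.907) ωy=+55.05

Key-timestep trajectory:
   step    t(s)  obj.x    obj.z    obj.vx   obj.vz 
    103  0.2133   +0.109  +0.045  +0.760  -0.225
    207  0.4286   +0.355  -0.028  +1.527  -0.452
    311  0.6439   +0.767  -0.150  +2.295  -0.680


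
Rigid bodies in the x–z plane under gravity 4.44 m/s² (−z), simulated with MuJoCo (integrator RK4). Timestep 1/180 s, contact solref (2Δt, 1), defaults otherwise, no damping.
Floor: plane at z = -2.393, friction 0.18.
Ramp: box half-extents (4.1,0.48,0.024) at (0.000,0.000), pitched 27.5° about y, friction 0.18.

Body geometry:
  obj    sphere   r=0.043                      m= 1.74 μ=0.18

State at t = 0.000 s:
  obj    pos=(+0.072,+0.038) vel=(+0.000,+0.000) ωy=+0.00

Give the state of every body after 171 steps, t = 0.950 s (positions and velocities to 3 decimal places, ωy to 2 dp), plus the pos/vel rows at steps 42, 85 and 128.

State at t = 0.950 s:
  obj    pos=(+0.658,-0.267) vel=(+1.234,-0.642) ωy=+32.34

Key-timestep trajectory:
   step    t(s)  obj.x    obj.z    obj.vx   obj.vz 
     42  0.2333   +0.107  +0.020  +0.303  -0.158
     85  0.4722   +0.217  -0.037  +0.614  -0.319
    128  0.7111   +0.401  -0.133  +0.924  -0.481


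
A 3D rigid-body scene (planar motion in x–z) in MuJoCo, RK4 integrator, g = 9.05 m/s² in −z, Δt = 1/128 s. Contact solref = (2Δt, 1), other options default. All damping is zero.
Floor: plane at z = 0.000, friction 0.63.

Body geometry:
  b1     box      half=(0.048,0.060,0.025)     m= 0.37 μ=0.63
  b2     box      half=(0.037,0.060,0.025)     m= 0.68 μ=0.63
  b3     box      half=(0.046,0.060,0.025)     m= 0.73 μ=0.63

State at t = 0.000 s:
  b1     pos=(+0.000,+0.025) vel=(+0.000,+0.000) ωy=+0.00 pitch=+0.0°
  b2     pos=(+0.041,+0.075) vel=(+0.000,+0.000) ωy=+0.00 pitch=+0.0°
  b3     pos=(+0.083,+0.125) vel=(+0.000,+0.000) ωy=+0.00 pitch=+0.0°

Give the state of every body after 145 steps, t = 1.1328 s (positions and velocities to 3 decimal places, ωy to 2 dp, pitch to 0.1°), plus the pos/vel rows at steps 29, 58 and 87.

State at t = 1.1328 s:
  b1     pos=(+0.000,+0.025) vel=(+0.000,+0.000) ωy=+0.00 pitch=+0.0°
  b2     pos=(+0.079,+0.037) vel=(+0.000,+0.000) ωy=+0.00 pitch=+90.0°
  b3     pos=(+0.239,+0.025) vel=(+0.000,+0.000) ωy=+0.00 pitch=+180.0°

Key-timestep trajectory:
   step    t(s)  b1.x    b1.z    b1.vx   b1.vz   b2.x    b2.z    b2.vx   b2.vz   b3.x    b3.z    b3.vx   b3.vz 
     29  0.2266   +0.000  +0.025  +0.000  +0.001   +0.066  +0.067  +0.241  -0.306   +0.137  +0.055  +0.367  -0.988
     58  0.4531   +0.000  +0.025  +0.000  +0.000   +0.079  +0.037  +0.000  +0.000   +0.187  +0.052  +0.071  +0.006
     87  0.6797   +0.000  +0.025  +0.000  +0.000   +0.079  +0.037  +0.000  +0.000   +0.208  +0.049  +0.194  -0.073


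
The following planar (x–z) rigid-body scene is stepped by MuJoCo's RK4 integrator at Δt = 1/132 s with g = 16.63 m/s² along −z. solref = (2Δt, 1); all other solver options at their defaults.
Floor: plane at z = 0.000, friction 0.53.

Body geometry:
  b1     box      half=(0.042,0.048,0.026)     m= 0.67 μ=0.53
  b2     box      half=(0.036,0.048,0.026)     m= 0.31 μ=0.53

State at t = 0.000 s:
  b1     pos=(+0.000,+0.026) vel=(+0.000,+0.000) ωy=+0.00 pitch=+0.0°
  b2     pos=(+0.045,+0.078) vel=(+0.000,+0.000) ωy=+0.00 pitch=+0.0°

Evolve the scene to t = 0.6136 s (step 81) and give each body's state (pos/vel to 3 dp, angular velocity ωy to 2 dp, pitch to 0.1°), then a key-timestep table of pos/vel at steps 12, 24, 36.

State at t = 0.6136 s:
  b1     pos=(+0.000,+0.026) vel=(+0.000,+0.000) ωy=+0.00 pitch=+0.0°
  b2     pos=(+0.078,+0.036) vel=(+0.000,+0.000) ωy=+0.00 pitch=+90.0°

Key-timestep trajectory:
   step    t(s)  b1.x    b1.z    b1.vx   b1.vz   b2.x    b2.z    b2.vx   b2.vz 
     12  0.0909   +0.000  +0.026  +0.000  +0.001   +0.050  +0.077  +0.126  -0.034
     24  0.1818   +0.000  +0.026  +0.000  +0.000   +0.071  +0.053  +0.300  -0.740
     36  0.2727   +0.000  +0.026  +0.000  +0.000   +0.078  +0.035  -0.035  +0.019


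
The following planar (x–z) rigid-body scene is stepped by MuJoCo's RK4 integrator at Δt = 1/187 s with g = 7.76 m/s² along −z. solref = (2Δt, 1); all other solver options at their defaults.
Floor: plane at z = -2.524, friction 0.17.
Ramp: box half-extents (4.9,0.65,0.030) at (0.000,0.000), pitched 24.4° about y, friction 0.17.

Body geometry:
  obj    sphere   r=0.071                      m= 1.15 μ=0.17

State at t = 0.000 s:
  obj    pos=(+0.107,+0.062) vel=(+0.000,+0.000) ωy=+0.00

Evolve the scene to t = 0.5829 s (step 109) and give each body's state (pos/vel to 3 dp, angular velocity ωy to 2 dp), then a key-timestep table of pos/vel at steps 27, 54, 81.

State at t = 0.5829 s:
  obj    pos=(+0.461,-0.098) vel=(+1.216,-0.551) ωy=+18.79

Key-timestep trajectory:
   step    t(s)  obj.x    obj.z    obj.vx   obj.vz 
     27  0.1444   +0.129  +0.052  +0.301  -0.137
     54  0.2888   +0.194  +0.023  +0.602  -0.273
     81  0.4332   +0.303  -0.026  +0.903  -0.410


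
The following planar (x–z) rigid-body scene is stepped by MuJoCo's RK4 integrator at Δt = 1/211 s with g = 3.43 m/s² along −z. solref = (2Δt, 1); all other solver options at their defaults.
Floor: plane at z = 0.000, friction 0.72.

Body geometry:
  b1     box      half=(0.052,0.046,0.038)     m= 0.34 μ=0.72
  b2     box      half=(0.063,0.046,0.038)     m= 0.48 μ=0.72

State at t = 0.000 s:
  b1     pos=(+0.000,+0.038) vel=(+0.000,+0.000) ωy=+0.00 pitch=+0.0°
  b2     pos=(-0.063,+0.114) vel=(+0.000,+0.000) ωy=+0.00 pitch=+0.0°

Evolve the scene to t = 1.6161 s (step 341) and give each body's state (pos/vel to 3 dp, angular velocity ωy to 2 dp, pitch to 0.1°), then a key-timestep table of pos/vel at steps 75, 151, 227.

State at t = 1.6161 s:
  b1     pos=(+0.000,+0.038) vel=(+0.000,+0.000) ωy=+0.00 pitch=+0.0°
  b2     pos=(-0.122,+0.063) vel=(+0.000,+0.000) ωy=+0.00 pitch=-90.0°

Key-timestep trajectory:
   step    t(s)  b1.x    b1.z    b1.vx   b1.vz   b2.x    b2.z    b2.vx   b2.vz 
     75  0.3555   +0.000  +0.038  +0.000  +0.000   -0.092  +0.086  -0.139  -0.328
    151  0.7156   +0.000  +0.038  +0.000  +0.000   -0.143  +0.072  -0.010  +0.002
    227  1.0758   +0.000  +0.038  +0.000  +0.000   -0.117  +0.066  +0.011  +0.005


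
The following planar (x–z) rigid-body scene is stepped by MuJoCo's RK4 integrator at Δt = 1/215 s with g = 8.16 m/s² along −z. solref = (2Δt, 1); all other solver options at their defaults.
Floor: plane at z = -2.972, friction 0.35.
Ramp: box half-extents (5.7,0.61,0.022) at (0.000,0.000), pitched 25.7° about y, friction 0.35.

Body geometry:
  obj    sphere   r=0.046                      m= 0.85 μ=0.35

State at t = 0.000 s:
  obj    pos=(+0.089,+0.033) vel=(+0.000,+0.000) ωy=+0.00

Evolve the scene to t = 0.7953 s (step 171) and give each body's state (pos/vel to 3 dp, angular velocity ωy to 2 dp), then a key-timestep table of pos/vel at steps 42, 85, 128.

State at t = 0.7953 s:
  obj    pos=(+0.809,-0.314) vel=(+1.811,-0.872) ωy=+43.69

Key-timestep trajectory:
   step    t(s)  obj.x    obj.z    obj.vx   obj.vz 
     42  0.1953   +0.132  +0.012  +0.445  -0.214
     85  0.3953   +0.267  -0.053  +0.900  -0.433
    128  0.5953   +0.493  -0.162  +1.356  -0.653


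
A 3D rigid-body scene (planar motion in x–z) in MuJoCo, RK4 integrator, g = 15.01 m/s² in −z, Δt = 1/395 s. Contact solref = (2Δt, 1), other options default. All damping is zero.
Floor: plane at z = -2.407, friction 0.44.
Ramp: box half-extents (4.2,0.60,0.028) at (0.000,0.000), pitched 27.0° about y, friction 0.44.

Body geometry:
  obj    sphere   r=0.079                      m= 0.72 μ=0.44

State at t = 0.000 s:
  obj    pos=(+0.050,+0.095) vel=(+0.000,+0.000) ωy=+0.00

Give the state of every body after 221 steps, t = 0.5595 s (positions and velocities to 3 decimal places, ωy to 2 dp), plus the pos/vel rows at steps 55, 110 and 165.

State at t = 0.5595 s:
  obj    pos=(+0.729,-0.251) vel=(+2.427,-1.236) ωy=+34.47

Key-timestep trajectory:
   step    t(s)  obj.x    obj.z    obj.vx   obj.vz 
     55  0.1392   +0.092  +0.073  +0.604  -0.308
    110  0.2785   +0.218  +0.009  +1.208  -0.615
    165  0.4177   +0.428  -0.098  +1.812  -0.923


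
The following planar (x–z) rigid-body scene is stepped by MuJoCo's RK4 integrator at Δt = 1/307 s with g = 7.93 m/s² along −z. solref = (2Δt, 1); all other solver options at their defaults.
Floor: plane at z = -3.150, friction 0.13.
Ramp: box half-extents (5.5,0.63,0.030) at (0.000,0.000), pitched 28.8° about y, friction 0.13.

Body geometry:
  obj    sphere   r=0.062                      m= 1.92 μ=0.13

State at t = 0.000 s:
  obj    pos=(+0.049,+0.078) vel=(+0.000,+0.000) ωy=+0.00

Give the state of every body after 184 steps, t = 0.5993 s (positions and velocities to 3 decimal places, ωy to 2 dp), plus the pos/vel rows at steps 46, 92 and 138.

State at t = 0.5993 s:
  obj    pos=(+0.508,-0.174) vel=(+1.537,-0.830) ωy=+21.90

Key-timestep trajectory:
   step    t(s)  obj.x    obj.z    obj.vx   obj.vz 
     46  0.1498   +0.078  +0.062  +0.383  -0.211
     92  0.2997   +0.164  +0.015  +0.764  -0.426
    138  0.4495   +0.307  -0.064  +1.150  -0.629


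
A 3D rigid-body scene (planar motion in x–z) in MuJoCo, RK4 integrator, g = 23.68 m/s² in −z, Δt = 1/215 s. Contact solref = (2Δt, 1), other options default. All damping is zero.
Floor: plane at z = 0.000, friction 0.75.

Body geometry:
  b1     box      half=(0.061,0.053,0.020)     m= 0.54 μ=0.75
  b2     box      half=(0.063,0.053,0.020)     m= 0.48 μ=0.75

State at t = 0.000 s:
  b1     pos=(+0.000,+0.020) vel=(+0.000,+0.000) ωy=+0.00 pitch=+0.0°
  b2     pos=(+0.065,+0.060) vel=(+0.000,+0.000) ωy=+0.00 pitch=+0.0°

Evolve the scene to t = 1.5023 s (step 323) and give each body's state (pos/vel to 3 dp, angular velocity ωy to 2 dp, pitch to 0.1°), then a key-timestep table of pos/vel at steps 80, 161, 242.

State at t = 1.5023 s:
  b1     pos=(-0.001,+0.020) vel=(-0.001,+0.000) ωy=+0.00 pitch=+0.0°
  b2     pos=(+0.076,+0.053) vel=(+0.001,-0.001) ωy=-0.03 pitch=+35.3°

Key-timestep trajectory:
   step    t(s)  b1.x    b1.z    b1.vx   b1.vz   b2.x    b2.z    b2.vx   b2.vz 
     80  0.3721   +0.000  +0.020  -0.001  +0.000   +0.075  +0.054  +0.001  -0.001
    161  0.7488   -0.001  +0.020  -0.001  +0.000   +0.076  +0.054  +0.001  -0.001
    242  1.1256   -0.001  +0.020  -0.001  +0.000   +0.076  +0.053  +0.001  -0.001


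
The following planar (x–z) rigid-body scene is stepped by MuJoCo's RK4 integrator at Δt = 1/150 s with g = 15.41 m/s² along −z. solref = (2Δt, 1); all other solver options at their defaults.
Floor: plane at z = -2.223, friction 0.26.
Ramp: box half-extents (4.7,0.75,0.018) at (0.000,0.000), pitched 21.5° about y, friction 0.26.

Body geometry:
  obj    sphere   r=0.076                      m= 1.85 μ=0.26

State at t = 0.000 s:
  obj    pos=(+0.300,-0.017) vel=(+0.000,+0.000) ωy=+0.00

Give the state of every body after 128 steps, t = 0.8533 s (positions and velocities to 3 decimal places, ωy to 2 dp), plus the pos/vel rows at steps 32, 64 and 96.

State at t = 0.8533 s:
  obj    pos=(+1.667,-0.556) vel=(+3.203,-1.262) ωy=+45.28

Key-timestep trajectory:
   step    t(s)  obj.x    obj.z    obj.vx   obj.vz 
     32  0.2133   +0.385  -0.051  +0.801  -0.316
     64  0.4267   +0.642  -0.152  +1.602  -0.631
     96  0.6400   +1.069  -0.320  +2.402  -0.946


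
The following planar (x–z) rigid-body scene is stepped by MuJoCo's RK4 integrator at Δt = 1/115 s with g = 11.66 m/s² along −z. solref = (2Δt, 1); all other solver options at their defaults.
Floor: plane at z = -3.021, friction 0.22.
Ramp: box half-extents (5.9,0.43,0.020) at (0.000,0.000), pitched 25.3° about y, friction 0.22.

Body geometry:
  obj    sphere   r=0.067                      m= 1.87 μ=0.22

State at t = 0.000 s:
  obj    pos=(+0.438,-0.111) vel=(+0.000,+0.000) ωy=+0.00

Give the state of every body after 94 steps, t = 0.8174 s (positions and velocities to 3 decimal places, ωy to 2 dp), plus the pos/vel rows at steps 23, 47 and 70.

State at t = 0.8174 s:
  obj    pos=(+1.513,-0.619) vel=(+2.631,-1.243) ωy=+43.40

Key-timestep trajectory:
   step    t(s)  obj.x    obj.z    obj.vx   obj.vz 
     23  0.2000   +0.503  -0.141  +0.644  -0.304
     47  0.4087   +0.707  -0.238  +1.316  -0.622
     70  0.6087   +1.034  -0.393  +1.959  -0.926


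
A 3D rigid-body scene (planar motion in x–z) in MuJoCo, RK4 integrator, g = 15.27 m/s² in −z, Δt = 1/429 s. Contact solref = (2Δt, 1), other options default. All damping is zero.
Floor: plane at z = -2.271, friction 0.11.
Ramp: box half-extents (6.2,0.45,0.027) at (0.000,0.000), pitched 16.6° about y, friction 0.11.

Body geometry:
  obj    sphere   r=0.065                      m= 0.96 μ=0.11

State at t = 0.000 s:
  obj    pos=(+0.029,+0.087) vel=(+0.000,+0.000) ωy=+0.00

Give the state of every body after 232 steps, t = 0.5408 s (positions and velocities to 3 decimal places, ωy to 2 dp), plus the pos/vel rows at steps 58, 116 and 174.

State at t = 0.5408 s:
  obj    pos=(+0.466,-0.043) vel=(+1.615,-0.481) ωy=+25.92

Key-timestep trajectory:
   step    t(s)  obj.x    obj.z    obj.vx   obj.vz 
     58  0.1352   +0.056  +0.079  +0.404  -0.120
    116  0.2704   +0.138  +0.055  +0.808  -0.241
    174  0.4056   +0.275  +0.014  +1.211  -0.361


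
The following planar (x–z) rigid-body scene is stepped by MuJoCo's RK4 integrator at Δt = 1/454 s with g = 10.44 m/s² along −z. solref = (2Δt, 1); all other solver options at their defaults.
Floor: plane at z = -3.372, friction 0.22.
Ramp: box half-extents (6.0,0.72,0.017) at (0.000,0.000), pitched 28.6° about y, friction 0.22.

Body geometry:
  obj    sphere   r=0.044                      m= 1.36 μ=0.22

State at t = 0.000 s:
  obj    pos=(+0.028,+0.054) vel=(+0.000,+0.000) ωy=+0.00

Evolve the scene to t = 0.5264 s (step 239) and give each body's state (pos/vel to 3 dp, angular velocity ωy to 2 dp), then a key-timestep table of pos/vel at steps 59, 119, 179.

State at t = 0.5264 s:
  obj    pos=(+0.462,-0.183) vel=(+1.650,-0.900) ωy=+42.70

Key-timestep trajectory:
   step    t(s)  obj.x    obj.z    obj.vx   obj.vz 
     59  0.1300   +0.055  +0.040  +0.407  -0.222
    119  0.2621   +0.136  -0.005  +0.822  -0.448
    179  0.3943   +0.272  -0.079  +1.236  -0.674


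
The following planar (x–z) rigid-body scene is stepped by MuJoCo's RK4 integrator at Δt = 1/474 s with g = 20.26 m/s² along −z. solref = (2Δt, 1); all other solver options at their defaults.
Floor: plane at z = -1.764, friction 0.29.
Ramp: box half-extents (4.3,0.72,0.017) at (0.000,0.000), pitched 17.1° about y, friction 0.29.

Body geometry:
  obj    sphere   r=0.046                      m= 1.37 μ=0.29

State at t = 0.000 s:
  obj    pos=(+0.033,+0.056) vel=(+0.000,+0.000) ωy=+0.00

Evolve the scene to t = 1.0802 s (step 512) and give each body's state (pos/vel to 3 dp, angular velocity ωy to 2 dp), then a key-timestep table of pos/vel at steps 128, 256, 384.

State at t = 1.0802 s:
  obj    pos=(+2.406,-0.674) vel=(+4.393,-1.352) ωy=+99.91

Key-timestep trajectory:
   step    t(s)  obj.x    obj.z    obj.vx   obj.vz 
    128  0.2700   +0.181  +0.010  +1.098  -0.338
    256  0.5401   +0.626  -0.127  +2.197  -0.676
    384  0.8101   +1.368  -0.355  +3.295  -1.014


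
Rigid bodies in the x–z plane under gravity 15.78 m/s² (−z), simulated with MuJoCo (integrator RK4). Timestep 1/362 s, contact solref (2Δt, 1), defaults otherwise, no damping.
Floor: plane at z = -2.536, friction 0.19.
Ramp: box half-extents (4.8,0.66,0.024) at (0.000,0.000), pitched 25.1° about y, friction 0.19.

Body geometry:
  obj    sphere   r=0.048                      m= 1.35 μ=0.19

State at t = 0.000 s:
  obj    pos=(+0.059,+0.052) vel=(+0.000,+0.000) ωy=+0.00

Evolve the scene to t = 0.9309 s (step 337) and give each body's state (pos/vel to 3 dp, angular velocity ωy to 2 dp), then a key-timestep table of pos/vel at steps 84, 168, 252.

State at t = 0.9309 s:
  obj    pos=(+1.935,-0.827) vel=(+4.031,-1.888) ωy=+92.72

Key-timestep trajectory:
   step    t(s)  obj.x    obj.z    obj.vx   obj.vz 
     84  0.2320   +0.176  -0.003  +1.005  -0.471
    168  0.4641   +0.525  -0.167  +2.010  -0.941
    252  0.6961   +1.108  -0.440  +3.014  -1.412


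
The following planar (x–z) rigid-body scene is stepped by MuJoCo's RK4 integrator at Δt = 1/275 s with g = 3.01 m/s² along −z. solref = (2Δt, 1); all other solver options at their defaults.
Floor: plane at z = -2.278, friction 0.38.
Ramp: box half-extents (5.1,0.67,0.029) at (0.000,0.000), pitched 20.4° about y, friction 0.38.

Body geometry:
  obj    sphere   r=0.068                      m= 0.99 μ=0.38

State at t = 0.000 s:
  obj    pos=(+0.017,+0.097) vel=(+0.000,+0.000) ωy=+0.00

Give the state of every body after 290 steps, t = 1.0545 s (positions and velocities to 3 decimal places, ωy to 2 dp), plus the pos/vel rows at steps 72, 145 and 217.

State at t = 1.0545 s:
  obj    pos=(+0.408,-0.048) vel=(+0.741,-0.275) ωy=+11.62

Key-timestep trajectory:
   step    t(s)  obj.x    obj.z    obj.vx   obj.vz 
     72  0.2618   +0.041  +0.088  +0.184  -0.068
    145  0.5273   +0.115  +0.061  +0.370  -0.138
    217  0.7891   +0.236  +0.016  +0.554  -0.206
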